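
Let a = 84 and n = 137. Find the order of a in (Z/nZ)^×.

136

The order of 84 must divide φ(137) = 137 − 1 = 136 = 2^3 · 17.
Divisors of 136: 1, 2, 4, 8, 17, 34, 68, 136.
Evaluate successive powers at the divisors of 136:
84^1 ≡ 84 (mod 137)
84^2 ≡ 69 (mod 137)
84^4 ≡ 103 (mod 137)
84^8 ≡ 60 (mod 137)
84^17 ≡ 41 (mod 137)
84^34 ≡ 37 (mod 137)
84^68 ≡ 136 (mod 137)
84^136 ≡ 1 (mod 137) ✓
The smallest such exponent is 136, so the order of 84 is 136.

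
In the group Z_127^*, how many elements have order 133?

0

φ(127) = 127 − 1 = 126 = 2 · 3^2 · 7.
(Z/127Z)^× is cyclic (|G| = 126); a cyclic group of order m has exactly φ(d) elements of each order d | m, and none otherwise.
Since 133 ∤ 126, the count is 0.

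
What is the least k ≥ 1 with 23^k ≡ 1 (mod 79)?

3

The order of 23 must divide φ(79) = 79 − 1 = 78 = 2 · 3 · 13.
Divisors of 78: 1, 2, 3, 6, 13, 26, 39, 78.
Test each divisor d:
23^1 ≡ 23 (mod 79)
23^2 ≡ 55 (mod 79)
23^3 ≡ 1 (mod 79) ✓
The smallest such exponent is 3, so the order of 23 is 3.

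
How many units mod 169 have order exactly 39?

24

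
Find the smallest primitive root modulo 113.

3

φ(113) = 113 − 1 = 112 = 2^4 · 7.
g is a primitive root iff g^(112/q) ≢ 1 (mod 113) for each prime q ∈ {2, 7}.
g = 2: 2^56 ≡ 1 — hits 1, so not a primitive root.
g = 3: 3^56 ≡ 112; 3^16 ≡ 49 — none is 1, so 3 is a primitive root.
So 3 is the smallest generator of (Z/113Z)^×.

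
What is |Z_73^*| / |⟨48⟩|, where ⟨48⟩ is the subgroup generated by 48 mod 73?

2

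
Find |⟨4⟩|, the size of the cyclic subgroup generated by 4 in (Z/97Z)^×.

24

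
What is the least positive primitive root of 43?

3

φ(43) = 43 − 1 = 42 = 2 · 3 · 7.
Test candidates g = 2, 3, … against the prime factors q ∈ {2, 3, 7} of φ(43): g is a generator iff g^(42/q) ≢ 1 for every such q.
g = 2: 2^21 ≡ 42; 2^14 ≡ 1 — hits 1, so not a primitive root.
g = 3: 3^21 ≡ 42; 3^14 ≡ 36; 3^6 ≡ 41 — none is 1, so 3 is a primitive root.
So 3 is the smallest generator of (Z/43Z)^×.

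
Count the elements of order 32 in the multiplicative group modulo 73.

φ(73) = 73 − 1 = 72 = 2^3 · 3^2.
(Z/73Z)^× is cyclic (|G| = 72); a cyclic group of order m has exactly φ(d) elements of each order d | m, and none otherwise.
32 does not divide 72, so no element of (Z/73Z)^× has order 32.

0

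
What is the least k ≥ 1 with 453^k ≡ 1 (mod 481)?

36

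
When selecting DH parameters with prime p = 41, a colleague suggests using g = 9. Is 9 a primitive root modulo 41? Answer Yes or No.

φ(41) = 41 − 1 = 40 = 2^3 · 5.
An element g generates (Z/41Z)^× iff g^(40/q) ≢ 1 (mod 41) for each prime q ∈ {2, 5}.
9^20 ≡ 1 (mod 41)  [q = 2: ≡ 1 ✗]
9^8 ≡ 1 (mod 41)  [q = 5: ≡ 1 ✗]
Since 9^20 ≡ 1, the order of 9 divides 20 < 40, so 9 is not a primitive root.

No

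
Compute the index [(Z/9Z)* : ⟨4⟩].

2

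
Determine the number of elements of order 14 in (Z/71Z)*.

6

φ(71) = 71 − 1 = 70 = 2 · 5 · 7.
In a cyclic group of order 70, there are φ(d) elements of order d for each divisor d of 70, and zero for non-divisors.
14 = 2 · 7 divides 70, and φ(14) = 6.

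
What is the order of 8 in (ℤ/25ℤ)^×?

The order of 8 must divide φ(25) = φ(5^2) = 5·(5−1) = 20 = 2^2 · 5.
Divisors of 20: 1, 2, 4, 5, 10, 20.
Test each divisor d:
8^1 ≡ 8 (mod 25)
8^2 ≡ 14 (mod 25)
8^4 ≡ 21 (mod 25)
8^5 ≡ 18 (mod 25)
8^10 ≡ 24 (mod 25)
8^20 ≡ 1 (mod 25) ✓
Therefore the multiplicative order of 8 modulo 25 is 20.

20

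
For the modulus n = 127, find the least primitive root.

3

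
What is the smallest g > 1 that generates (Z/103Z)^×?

5

φ(103) = 103 − 1 = 102 = 2 · 3 · 17.
g is a primitive root iff g^(102/q) ≢ 1 (mod 103) for each prime q ∈ {2, 3, 17}.
g = 2: 2^51 ≡ 1 — hits 1, so not a primitive root.
g = 3: 3^51 ≡ 102; 3^34 ≡ 1 — hits 1, so not a primitive root.
g = 4: 4^51 ≡ 1 — hits 1, so not a primitive root.
g = 5: 5^51 ≡ 102; 5^34 ≡ 56; 5^6 ≡ 72 — none is 1, so 5 is a primitive root.
The smallest primitive root modulo 103 is 5.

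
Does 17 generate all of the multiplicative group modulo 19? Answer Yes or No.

No

φ(19) = 19 − 1 = 18 = 2 · 3^2.
It suffices to check that the order of 17 is not a proper divisor of 18: compute 17^(18/q) for q ∈ {2, 3}.
17^9 ≡ 1 (mod 19)  [q = 2: ≡ 1 ✗]
17^6 ≡ 7 (mod 19)  [q = 3: ≢ 1 ✓]
The check at q = 2 fails, so 17 generates a proper subgroup.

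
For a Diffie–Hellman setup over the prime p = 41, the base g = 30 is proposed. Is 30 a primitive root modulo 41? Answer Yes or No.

φ(41) = 41 − 1 = 40 = 2^3 · 5.
Test 30^(40/q) mod 41 for each prime factor q of 40:
30^20 ≡ 40 (mod 41)  [q = 2: ≢ 1 ✓]
30^8 ≡ 16 (mod 41)  [q = 5: ≢ 1 ✓]
None equal 1, so ord_41(30) = 40: 30 is a primitive root.

Yes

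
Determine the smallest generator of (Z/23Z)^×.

φ(23) = 23 − 1 = 22 = 2 · 11.
g is a primitive root iff g^(22/q) ≢ 1 (mod 23) for each prime q ∈ {2, 11}.
g = 2: 2^11 ≡ 1 — hits 1, so not a primitive root.
g = 3: 3^11 ≡ 1 — hits 1, so not a primitive root.
g = 4: 4^11 ≡ 1 — hits 1, so not a primitive root.
g = 5: 5^11 ≡ 22; 5^2 ≡ 2 — none is 1, so 5 is a primitive root.
The smallest primitive root modulo 23 is 5.

5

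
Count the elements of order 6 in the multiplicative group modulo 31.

2

φ(31) = 31 − 1 = 30 = 2 · 3 · 5.
(Z/31Z)^× is cyclic (|G| = 30); a cyclic group of order m has exactly φ(d) elements of each order d | m, and none otherwise.
6 = 2 · 3 divides 30, and φ(6) = 2.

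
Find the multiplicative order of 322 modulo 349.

29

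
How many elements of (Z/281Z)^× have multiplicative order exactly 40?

φ(281) = 281 − 1 = 280 = 2^3 · 5 · 7.
In a cyclic group of order 280, there are φ(d) elements of order d for each divisor d of 280, and zero for non-divisors.
40 = 2^3 · 5 divides 280, and φ(40) = 16.

16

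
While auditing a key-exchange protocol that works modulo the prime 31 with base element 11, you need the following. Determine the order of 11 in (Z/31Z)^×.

Since 11 ∈ (Z/31Z)^×, its order divides φ(31) = 31 − 1 = 30 = 2 · 3 · 5.
Divisors of 30: 1, 2, 3, 5, 6, 10, 15, 30.
Evaluate successive powers at the divisors of 30:
11^1 ≡ 11 (mod 31)
11^2 ≡ 28 (mod 31)
11^3 ≡ 29 (mod 31)
11^5 ≡ 6 (mod 31)
11^6 ≡ 4 (mod 31)
11^10 ≡ 5 (mod 31)
11^15 ≡ 30 (mod 31)
11^30 ≡ 1 (mod 31) ✓
Hence ord(11) = 30.

30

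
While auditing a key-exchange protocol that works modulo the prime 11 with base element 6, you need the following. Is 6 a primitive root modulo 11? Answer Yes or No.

φ(11) = 11 − 1 = 10 = 2 · 5.
6 is a primitive root mod 11 iff 6^(φ(11)/q) ≢ 1 for every prime q | φ(11), i.e. q ∈ {2, 5}.
6^5 ≡ 10 (mod 11)  [q = 2: ≢ 1 ✓]
6^2 ≡ 3 (mod 11)  [q = 5: ≢ 1 ✓]
Every test exponent gives a nontrivial residue, hence 6 generates the full group.

Yes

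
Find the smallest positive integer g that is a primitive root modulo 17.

φ(17) = 17 − 1 = 16 = 2^4.
Test candidates g = 2, 3, … against the prime factors q ∈ {2} of φ(17): g is a generator iff g^(16/q) ≢ 1 for every such q.
g = 2: 2^8 ≡ 1 — hits 1, so not a primitive root.
g = 3: 3^8 ≡ 16 — none is 1, so 3 is a primitive root.
So 3 is the smallest generator of (Z/17Z)^×.

3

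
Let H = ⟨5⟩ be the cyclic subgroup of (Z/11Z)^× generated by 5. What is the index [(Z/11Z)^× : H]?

2

Since 5 ∈ (Z/11Z)^×, its order divides φ(11) = 11 − 1 = 10 = 2 · 5.
Divisors of 10: 1, 2, 5, 10.
Compute 5^d (mod 11) for the divisors d until we hit 1:
5^1 ≡ 5
5^2 ≡ 3
5^5 ≡ 1
Thus |⟨5⟩| = ord(5) = 5.
The index is φ(11) / ord(5) = 10 / 5 = 2.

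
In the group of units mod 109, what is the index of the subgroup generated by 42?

ord(42) | φ(109) = 109 − 1 = 108 = 2^2 · 3^3.
Divisors of 108: 1, 2, 3, 4, 6, 9, 12, 18, 27, 36, 54, 108.
Evaluate successive powers at the divisors of 108:
42^1 ≡ 42 (mod 109)
42^2 ≡ 20 (mod 109)
42^3 ≡ 77 (mod 109)
42^4 ≡ 73 (mod 109)
42^6 ≡ 43 (mod 109)
42^9 ≡ 41 (mod 109)
42^12 ≡ 105 (mod 109)
42^18 ≡ 46 (mod 109)
42^27 ≡ 33 (mod 109)
42^36 ≡ 45 (mod 109)
42^54 ≡ 108 (mod 109)
42^108 ≡ 1 (mod 109) ✓
The order of 42 is 108, so the subgroup it generates has 108 elements.
Index = |(Z/109Z)^×| / |⟨42⟩| = 108 / 108 = 1.

1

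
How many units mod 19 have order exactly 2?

1

φ(19) = 19 − 1 = 18 = 2 · 3^2.
In a cyclic group of order 18, there are φ(d) elements of order d for each divisor d of 18, and zero for non-divisors.
2 | 18, and φ(2) = 2 − 1 = 1.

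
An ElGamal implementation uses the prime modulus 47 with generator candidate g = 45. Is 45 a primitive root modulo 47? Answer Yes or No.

φ(47) = 47 − 1 = 46 = 2 · 23.
Test 45^(46/q) mod 47 for each prime factor q of 46:
45^23 ≡ 46 (mod 47)  [q = 2: ≢ 1 ✓]
45^2 ≡ 4 (mod 47)  [q = 23: ≢ 1 ✓]
Every test exponent gives a nontrivial residue, hence 45 generates the full group.

Yes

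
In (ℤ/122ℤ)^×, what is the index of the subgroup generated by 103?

Since 103 ∈ (Z/122Z)^×, its order divides φ(122) = φ(2)·φ(61) = 1·60 = 60 = 2^2 · 3 · 5.
Divisors of 60: 1, 2, 3, 4, 5, 6, 10, 12, 15, 20, 30, 60.
Test each divisor d:
103^1 ≡ 103 (mod 122)
103^2 ≡ 117 (mod 122)
103^3 ≡ 95 (mod 122)
103^4 ≡ 25 (mod 122)
103^5 ≡ 13 (mod 122)
103^6 ≡ 119 (mod 122)
103^10 ≡ 47 (mod 122)
103^12 ≡ 9 (mod 122)
103^15 ≡ 1 (mod 122) ✓
So ord_122(103) = 15, hence |⟨103⟩| = 15.
The index is φ(122) / ord(103) = 60 / 15 = 4.

4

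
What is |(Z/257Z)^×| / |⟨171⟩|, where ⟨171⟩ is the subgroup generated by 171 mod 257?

1

By Lagrange's theorem, ord_257(171) divides φ(257) = 257 − 1 = 256 = 2^8.
Divisors of 256: 1, 2, 4, 8, 16, 32, 64, 128, 256.
Compute 171^d (mod 257) for the divisors d until we hit 1:
171^1 ≡ 171 (mod 257)
171^2 ≡ 200 (mod 257)
171^4 ≡ 165 (mod 257)
171^8 ≡ 240 (mod 257)
171^16 ≡ 32 (mod 257)
171^32 ≡ 253 (mod 257)
171^64 ≡ 16 (mod 257)
171^128 ≡ 256 (mod 257)
171^256 ≡ 1 (mod 257) ✓
Thus |⟨171⟩| = ord(171) = 256.
Index = |(Z/257Z)^×| / |⟨171⟩| = 256 / 256 = 1.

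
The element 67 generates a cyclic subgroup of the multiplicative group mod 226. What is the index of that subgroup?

By Lagrange's theorem, ord_226(67) divides φ(226) = φ(2)·φ(113) = 1·112 = 112 = 2^4 · 7.
Divisors of 112: 1, 2, 4, 7, 8, 14, 16, 28, 56, 112.
Check 67^d mod 226 for each divisor in increasing order:
67^1 ≡ 67
67^2 ≡ 195
67^4 ≡ 57
67^7 ≡ 35
67^8 ≡ 85
67^14 ≡ 95
67^16 ≡ 219
67^28 ≡ 211
67^56 ≡ 225
67^112 ≡ 1
Thus |⟨67⟩| = ord(67) = 112.
The index is φ(226) / ord(67) = 112 / 112 = 1.

1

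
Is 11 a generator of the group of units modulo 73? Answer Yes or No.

Yes

φ(73) = 73 − 1 = 72 = 2^3 · 3^2.
Test 11^(72/q) mod 73 for each prime factor q of 72:
11^36 ≡ 72 (mod 73)  [q = 2: ≢ 1 ✓]
11^24 ≡ 8 (mod 73)  [q = 3: ≢ 1 ✓]
All checks pass, so 11 has order 72 and is a primitive root modulo 73.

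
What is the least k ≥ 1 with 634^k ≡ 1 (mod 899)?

105

The order of 634 must divide φ(899) = φ(29·31) = (29−1)·(31−1) = 28·30 = 840 = 2^3 · 3 · 5 · 7.
Divisors of 840: 1, 2, 3, 4, 5, 6, 7, 8, 10, 12, 14, 15, 20, 21, 24, 28, 30, 35, 40, 42, 56, 60, 70, 84, 105, 120, 140, 168, 210, 280, 420, 840.
Check 634^d mod 899 for each divisor in increasing order:
634^1 ≡ 634 (mod 899)
634^2 ≡ 103 (mod 899)
634^3 ≡ 574 (mod 899)
634^4 ≡ 720 (mod 899)
634^5 ≡ 687 (mod 899)
634^6 ≡ 442 (mod 899)
634^7 ≡ 639 (mod 899)
634^8 ≡ 576 (mod 899)
634^10 ≡ 893 (mod 899)
634^12 ≡ 281 (mod 899)
634^14 ≡ 175 (mod 899)
634^15 ≡ 373 (mod 899)
634^20 ≡ 36 (mod 899)
634^21 ≡ 349 (mod 899)
634^24 ≡ 748 (mod 899)
634^28 ≡ 59 (mod 899)
634^30 ≡ 683 (mod 899)
634^35 ≡ 842 (mod 899)
634^40 ≡ 397 (mod 899)
634^42 ≡ 436 (mod 899)
634^56 ≡ 784 (mod 899)
634^60 ≡ 807 (mod 899)
634^70 ≡ 552 (mod 899)
634^84 ≡ 407 (mod 899)
634^105 ≡ 1 (mod 899) ✓
Hence ord(634) = 105.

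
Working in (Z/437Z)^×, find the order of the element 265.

22

ord(265) | φ(437) = φ(19·23) = (19−1)·(23−1) = 18·22 = 396 = 2^2 · 3^2 · 11.
Divisors of 396: 1, 2, 3, 4, 6, 9, 11, 12, 18, 22, 33, 36, 44, 66, 99, 132, 198, 396.
Evaluate successive powers at the divisors of 396:
265^1 ≡ 265
265^2 ≡ 305
265^3 ≡ 417
265^4 ≡ 381
265^6 ≡ 400
265^9 ≡ 303
265^11 ≡ 208
265^12 ≡ 58
265^18 ≡ 39
265^22 ≡ 1
Therefore the multiplicative order of 265 modulo 437 is 22.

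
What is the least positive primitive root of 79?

3

φ(79) = 79 − 1 = 78 = 2 · 3 · 13.
Test candidates g = 2, 3, … against the prime factors q ∈ {2, 3, 13} of φ(79): g is a generator iff g^(78/q) ≢ 1 for every such q.
g = 2: 2^39 ≡ 1 — hits 1, so not a primitive root.
g = 3: 3^39 ≡ 78; 3^26 ≡ 23; 3^6 ≡ 18 — none is 1, so 3 is a primitive root.
Hence the least primitive root of 79 is 3.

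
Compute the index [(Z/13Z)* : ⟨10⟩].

By Lagrange's theorem, ord_13(10) divides φ(13) = 13 − 1 = 12 = 2^2 · 3.
Divisors of 12: 1, 2, 3, 4, 6, 12.
Evaluate successive powers at the divisors of 12:
10^1 ≡ 10
10^2 ≡ 9
10^3 ≡ 12
10^4 ≡ 3
10^6 ≡ 1
So ord_13(10) = 6, hence |⟨10⟩| = 6.
Index = |(Z/13Z)^×| / |⟨10⟩| = 12 / 6 = 2.

2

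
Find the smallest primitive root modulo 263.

5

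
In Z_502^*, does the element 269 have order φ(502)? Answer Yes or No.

Yes

φ(502) = φ(2)·φ(251) = 1·250 = 250 = 2 · 5^3.
269 is a primitive root mod 502 iff 269^(φ(502)/q) ≢ 1 for every prime q | φ(502), i.e. q ∈ {2, 5}.
269^125 ≡ 501 (mod 502)  [q = 2: ≢ 1 ✓]
269^50 ≡ 271 (mod 502)  [q = 5: ≢ 1 ✓]
All checks pass, so 269 has order 250 and is a primitive root modulo 502.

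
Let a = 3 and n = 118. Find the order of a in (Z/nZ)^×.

The order of 3 must divide φ(118) = φ(2)·φ(59) = 1·58 = 58 = 2 · 29.
Divisors of 58: 1, 2, 29, 58.
Test each divisor d:
3^1 ≡ 3 (mod 118)
3^2 ≡ 9 (mod 118)
3^29 ≡ 1 (mod 118) ✓
Therefore the multiplicative order of 3 modulo 118 is 29.

29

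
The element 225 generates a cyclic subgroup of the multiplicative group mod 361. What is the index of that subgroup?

2

The order of 225 must divide φ(361) = φ(19^2) = 19·(19−1) = 342 = 2 · 3^2 · 19.
Divisors of 342: 1, 2, 3, 6, 9, 18, 19, 38, 57, 114, 171, 342.
Check 225^d mod 361 for each divisor in increasing order:
225^1 ≡ 225
225^2 ≡ 85
225^3 ≡ 353
225^6 ≡ 64
225^9 ≡ 210
225^18 ≡ 58
225^19 ≡ 54
225^38 ≡ 28
225^57 ≡ 68
225^114 ≡ 292
225^171 ≡ 1
The order of 225 is 171, so the subgroup it generates has 171 elements.
The index is φ(361) / ord(225) = 342 / 171 = 2.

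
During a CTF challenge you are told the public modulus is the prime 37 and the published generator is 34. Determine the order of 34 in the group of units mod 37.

9

By Lagrange's theorem, ord_37(34) divides φ(37) = 37 − 1 = 36 = 2^2 · 3^2.
Divisors of 36: 1, 2, 3, 4, 6, 9, 12, 18, 36.
Evaluate successive powers at the divisors of 36:
34^1 ≡ 34 (mod 37)
34^2 ≡ 9 (mod 37)
34^3 ≡ 10 (mod 37)
34^4 ≡ 7 (mod 37)
34^6 ≡ 26 (mod 37)
34^9 ≡ 1 (mod 37) ✓
The smallest such exponent is 9, so the order of 34 is 9.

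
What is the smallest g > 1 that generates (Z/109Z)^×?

φ(109) = 109 − 1 = 108 = 2^2 · 3^3.
g is a primitive root iff g^(108/q) ≢ 1 (mod 109) for each prime q ∈ {2, 3}.
g = 2: 2^54 ≡ 108; 2^36 ≡ 1 — hits 1, so not a primitive root.
g = 3: 3^54 ≡ 1 — hits 1, so not a primitive root.
g = 4: 4^54 ≡ 1 — hits 1, so not a primitive root.
g = 5: 5^54 ≡ 1 — hits 1, so not a primitive root.
g = 6: 6^54 ≡ 108; 6^36 ≡ 63 — none is 1, so 6 is a primitive root.
Hence the least primitive root of 109 is 6.

6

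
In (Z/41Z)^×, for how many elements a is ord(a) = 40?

φ(41) = 41 − 1 = 40 = 2^3 · 5.
In a cyclic group of order 40, there are φ(d) elements of order d for each divisor d of 40, and zero for non-divisors.
40 = 2^3 · 5 divides 40, and φ(40) = 16.

16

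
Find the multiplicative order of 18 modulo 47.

23

ord(18) | φ(47) = 47 − 1 = 46 = 2 · 23.
Divisors of 46: 1, 2, 23, 46.
Compute 18^d (mod 47) for the divisors d until we hit 1:
18^1 ≡ 18
18^2 ≡ 42
18^23 ≡ 1
So ord_47(18) = 23.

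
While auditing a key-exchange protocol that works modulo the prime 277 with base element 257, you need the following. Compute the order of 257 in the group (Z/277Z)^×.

By Lagrange's theorem, ord_277(257) divides φ(277) = 277 − 1 = 276 = 2^2 · 3 · 23.
Divisors of 276: 1, 2, 3, 4, 6, 12, 23, 46, 69, 92, 138, 276.
Compute 257^d (mod 277) for the divisors d until we hit 1:
257^1 ≡ 257 (mod 277)
257^2 ≡ 123 (mod 277)
257^3 ≡ 33 (mod 277)
257^4 ≡ 171 (mod 277)
257^6 ≡ 258 (mod 277)
257^12 ≡ 84 (mod 277)
257^23 ≡ 35 (mod 277)
257^46 ≡ 117 (mod 277)
257^69 ≡ 217 (mod 277)
257^92 ≡ 116 (mod 277)
257^138 ≡ 276 (mod 277)
257^276 ≡ 1 (mod 277) ✓
So ord_277(257) = 276.

276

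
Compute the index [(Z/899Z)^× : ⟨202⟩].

84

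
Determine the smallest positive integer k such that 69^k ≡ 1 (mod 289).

By Lagrange's theorem, ord_289(69) divides φ(289) = φ(17^2) = 17·(17−1) = 272 = 2^4 · 17.
Divisors of 272: 1, 2, 4, 8, 16, 17, 34, 68, 136, 272.
Compute 69^d (mod 289) for the divisors d until we hit 1:
69^1 ≡ 69 (mod 289)
69^2 ≡ 137 (mod 289)
69^4 ≡ 273 (mod 289)
69^8 ≡ 256 (mod 289)
69^16 ≡ 222 (mod 289)
69^17 ≡ 1 (mod 289) ✓
So ord_289(69) = 17.

17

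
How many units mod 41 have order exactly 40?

16

φ(41) = 41 − 1 = 40 = 2^3 · 5.
In a cyclic group of order 40, there are φ(d) elements of order d for each divisor d of 40, and zero for non-divisors.
40 = 2^3 · 5 divides 40, and φ(40) = 16.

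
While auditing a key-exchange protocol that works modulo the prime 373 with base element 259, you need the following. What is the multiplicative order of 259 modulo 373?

By Lagrange's theorem, ord_373(259) divides φ(373) = 373 − 1 = 372 = 2^2 · 3 · 31.
Divisors of 372: 1, 2, 3, 4, 6, 12, 31, 62, 93, 124, 186, 372.
Check 259^d mod 373 for each divisor in increasing order:
259^1 ≡ 259 (mod 373)
259^2 ≡ 314 (mod 373)
259^3 ≡ 12 (mod 373)
259^4 ≡ 124 (mod 373)
259^6 ≡ 144 (mod 373)
259^12 ≡ 221 (mod 373)
259^31 ≡ 88 (mod 373)
259^62 ≡ 284 (mod 373)
259^93 ≡ 1 (mod 373) ✓
Hence ord(259) = 93.

93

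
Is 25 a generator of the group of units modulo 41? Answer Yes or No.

φ(41) = 41 − 1 = 40 = 2^3 · 5.
Test 25^(40/q) mod 41 for each prime factor q of 40:
25^20 ≡ 1 (mod 41)  [q = 2: ≡ 1 ✗]
25^8 ≡ 37 (mod 41)  [q = 5: ≢ 1 ✓]
The check at q = 2 fails, so 25 generates a proper subgroup.

No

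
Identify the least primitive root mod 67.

φ(67) = 67 − 1 = 66 = 2 · 3 · 11.
g is a primitive root iff g^(66/q) ≢ 1 (mod 67) for each prime q ∈ {2, 3, 11}.
g = 2: 2^33 ≡ 66; 2^22 ≡ 37; 2^6 ≡ 64 — none is 1, so 2 is a primitive root.
So 2 is the smallest generator of (Z/67Z)^×.

2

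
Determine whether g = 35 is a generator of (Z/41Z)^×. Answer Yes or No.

Yes

φ(41) = 41 − 1 = 40 = 2^3 · 5.
It suffices to check that the order of 35 is not a proper divisor of 40: compute 35^(40/q) for q ∈ {2, 5}.
35^20 ≡ 40 (mod 41)  [q = 2: ≢ 1 ✓]
35^8 ≡ 10 (mod 41)  [q = 5: ≢ 1 ✓]
None equal 1, so ord_41(35) = 40: 35 is a primitive root.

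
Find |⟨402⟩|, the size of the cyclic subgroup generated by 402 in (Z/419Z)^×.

ord(402) | φ(419) = 419 − 1 = 418 = 2 · 11 · 19.
Divisors of 418: 1, 2, 11, 19, 22, 38, 209, 418.
Test each divisor d:
402^1 ≡ 402 (mod 419)
402^2 ≡ 289 (mod 419)
402^11 ≡ 199 (mod 419)
402^19 ≡ 348 (mod 419)
402^22 ≡ 215 (mod 419)
402^38 ≡ 13 (mod 419)
402^209 ≡ 1 (mod 419) ✓
So ord_419(402) = 209.

209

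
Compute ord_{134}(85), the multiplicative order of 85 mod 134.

66

By Lagrange's theorem, ord_134(85) divides φ(134) = φ(2)·φ(67) = 1·66 = 66 = 2 · 3 · 11.
Divisors of 66: 1, 2, 3, 6, 11, 22, 33, 66.
Check 85^d mod 134 for each divisor in increasing order:
85^1 ≡ 85
85^2 ≡ 123
85^3 ≡ 3
85^6 ≡ 9
85^11 ≡ 105
85^22 ≡ 37
85^33 ≡ 133
85^66 ≡ 1
So ord_134(85) = 66.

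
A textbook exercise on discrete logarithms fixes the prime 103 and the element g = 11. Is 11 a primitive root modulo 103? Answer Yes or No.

Yes

φ(103) = 103 − 1 = 102 = 2 · 3 · 17.
11 is a primitive root mod 103 iff 11^(φ(103)/q) ≢ 1 for every prime q | φ(103), i.e. q ∈ {2, 3, 17}.
11^51 ≡ 102 (mod 103)  [q = 2: ≢ 1 ✓]
11^34 ≡ 56 (mod 103)  [q = 3: ≢ 1 ✓]
11^6 ≡ 64 (mod 103)  [q = 17: ≢ 1 ✓]
Every test exponent gives a nontrivial residue, hence 11 generates the full group.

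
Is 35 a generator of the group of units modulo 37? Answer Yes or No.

Yes

φ(37) = 37 − 1 = 36 = 2^2 · 3^2.
It suffices to check that the order of 35 is not a proper divisor of 36: compute 35^(36/q) for q ∈ {2, 3}.
35^18 ≡ 36 (mod 37)  [q = 2: ≢ 1 ✓]
35^12 ≡ 26 (mod 37)  [q = 3: ≢ 1 ✓]
None equal 1, so ord_37(35) = 36: 35 is a primitive root.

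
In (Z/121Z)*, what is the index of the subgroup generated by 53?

2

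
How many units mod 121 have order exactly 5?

4

φ(121) = φ(11^2) = 11·(11−1) = 110 = 2 · 5 · 11.
Since (Z/121Z)^× is cyclic of order 110, the number of elements of order d is φ(d) when d | 110 and 0 otherwise.
5 | 110, and φ(5) = 5 − 1 = 4.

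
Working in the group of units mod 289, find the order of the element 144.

136

ord(144) | φ(289) = φ(17^2) = 17·(17−1) = 272 = 2^4 · 17.
Divisors of 272: 1, 2, 4, 8, 16, 17, 34, 68, 136, 272.
Check 144^d mod 289 for each divisor in increasing order:
144^1 ≡ 144
144^2 ≡ 217
144^4 ≡ 271
144^8 ≡ 35
144^16 ≡ 69
144^17 ≡ 110
144^34 ≡ 251
144^68 ≡ 288
144^136 ≡ 1
So ord_289(144) = 136.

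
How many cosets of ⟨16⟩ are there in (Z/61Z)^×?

The order of 16 must divide φ(61) = 61 − 1 = 60 = 2^2 · 3 · 5.
Divisors of 60: 1, 2, 3, 4, 5, 6, 10, 12, 15, 20, 30, 60.
Compute 16^d (mod 61) for the divisors d until we hit 1:
16^1 ≡ 16
16^2 ≡ 12
16^3 ≡ 9
16^4 ≡ 22
16^5 ≡ 47
16^6 ≡ 20
16^10 ≡ 13
16^12 ≡ 34
16^15 ≡ 1
So ord_61(16) = 15, hence |⟨16⟩| = 15.
The index is φ(61) / ord(16) = 60 / 15 = 4.

4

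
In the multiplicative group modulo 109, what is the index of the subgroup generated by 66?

12

By Lagrange's theorem, ord_109(66) divides φ(109) = 109 − 1 = 108 = 2^2 · 3^3.
Divisors of 108: 1, 2, 3, 4, 6, 9, 12, 18, 27, 36, 54, 108.
Evaluate successive powers at the divisors of 108:
66^1 ≡ 66 (mod 109)
66^2 ≡ 105 (mod 109)
66^3 ≡ 63 (mod 109)
66^4 ≡ 16 (mod 109)
66^6 ≡ 45 (mod 109)
66^9 ≡ 1 (mod 109) ✓
The order of 66 is 9, so the subgroup it generates has 9 elements.
[(Z/109Z)^× : ⟨66⟩] = 108/9 = 12.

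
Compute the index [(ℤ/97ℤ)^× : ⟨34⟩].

3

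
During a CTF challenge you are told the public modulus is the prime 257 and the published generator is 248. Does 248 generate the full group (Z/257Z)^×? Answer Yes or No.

φ(257) = 257 − 1 = 256 = 2^8.
Test 248^(256/q) mod 257 for each prime factor q of 256:
248^128 ≡ 1 (mod 257)  [q = 2: ≡ 1 ✗]
The check at q = 2 fails, so 248 generates a proper subgroup.

No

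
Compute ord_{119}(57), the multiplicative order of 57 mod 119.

16

ord(57) | φ(119) = φ(7·17) = (7−1)·(17−1) = 6·16 = 96 = 2^5 · 3.
Divisors of 96: 1, 2, 3, 4, 6, 8, 12, 16, 24, 32, 48, 96.
Compute 57^d (mod 119) for the divisors d until we hit 1:
57^1 ≡ 57 (mod 119)
57^2 ≡ 36 (mod 119)
57^3 ≡ 29 (mod 119)
57^4 ≡ 106 (mod 119)
57^6 ≡ 8 (mod 119)
57^8 ≡ 50 (mod 119)
57^12 ≡ 64 (mod 119)
57^16 ≡ 1 (mod 119) ✓
Therefore the multiplicative order of 57 modulo 119 is 16.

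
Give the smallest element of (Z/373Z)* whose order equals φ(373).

2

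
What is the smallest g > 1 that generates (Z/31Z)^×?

φ(31) = 31 − 1 = 30 = 2 · 3 · 5.
Test candidates g = 2, 3, … against the prime factors q ∈ {2, 3, 5} of φ(31): g is a generator iff g^(30/q) ≢ 1 for every such q.
g = 2: 2^15 ≡ 1 — hits 1, so not a primitive root.
g = 3: 3^15 ≡ 30; 3^10 ≡ 25; 3^6 ≡ 16 — none is 1, so 3 is a primitive root.
So 3 is the smallest generator of (Z/31Z)^×.

3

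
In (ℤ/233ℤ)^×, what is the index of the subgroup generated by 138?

1

The order of 138 must divide φ(233) = 233 − 1 = 232 = 2^3 · 29.
Divisors of 232: 1, 2, 4, 8, 29, 58, 116, 232.
Test each divisor d:
138^1 ≡ 138 (mod 233)
138^2 ≡ 171 (mod 233)
138^4 ≡ 116 (mod 233)
138^8 ≡ 175 (mod 233)
138^29 ≡ 221 (mod 233)
138^58 ≡ 144 (mod 233)
138^116 ≡ 232 (mod 233)
138^232 ≡ 1 (mod 233) ✓
So ord_233(138) = 232, hence |⟨138⟩| = 232.
The index is φ(233) / ord(138) = 232 / 232 = 1.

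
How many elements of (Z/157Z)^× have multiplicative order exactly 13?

12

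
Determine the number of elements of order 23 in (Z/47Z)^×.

φ(47) = 47 − 1 = 46 = 2 · 23.
(Z/47Z)^× is cyclic (|G| = 46); a cyclic group of order m has exactly φ(d) elements of each order d | m, and none otherwise.
23 | 46, and φ(23) = 23 − 1 = 22.

22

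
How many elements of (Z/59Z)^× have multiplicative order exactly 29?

φ(59) = 59 − 1 = 58 = 2 · 29.
In a cyclic group of order 58, there are φ(d) elements of order d for each divisor d of 58, and zero for non-divisors.
29 | 58, and φ(29) = 29 − 1 = 28.

28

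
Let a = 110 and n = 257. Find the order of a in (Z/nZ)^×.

256

Since 110 ∈ (Z/257Z)^×, its order divides φ(257) = 257 − 1 = 256 = 2^8.
Divisors of 256: 1, 2, 4, 8, 16, 32, 64, 128, 256.
Check 110^d mod 257 for each divisor in increasing order:
110^1 ≡ 110 (mod 257)
110^2 ≡ 21 (mod 257)
110^4 ≡ 184 (mod 257)
110^8 ≡ 189 (mod 257)
110^16 ≡ 255 (mod 257)
110^32 ≡ 4 (mod 257)
110^64 ≡ 16 (mod 257)
110^128 ≡ 256 (mod 257)
110^256 ≡ 1 (mod 257) ✓
The smallest such exponent is 256, so the order of 110 is 256.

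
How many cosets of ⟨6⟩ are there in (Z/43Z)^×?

14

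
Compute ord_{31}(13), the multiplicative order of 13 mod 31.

30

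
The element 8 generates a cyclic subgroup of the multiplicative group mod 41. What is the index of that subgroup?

2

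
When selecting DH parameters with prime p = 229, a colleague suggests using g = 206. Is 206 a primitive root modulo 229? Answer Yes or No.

φ(229) = 229 − 1 = 228 = 2^2 · 3 · 19.
Test 206^(228/q) mod 229 for each prime factor q of 228:
206^114 ≡ 228 (mod 229)  [q = 2: ≢ 1 ✓]
206^76 ≡ 134 (mod 229)  [q = 3: ≢ 1 ✓]
206^12 ≡ 27 (mod 229)  [q = 19: ≢ 1 ✓]
All checks pass, so 206 has order 228 and is a primitive root modulo 229.

Yes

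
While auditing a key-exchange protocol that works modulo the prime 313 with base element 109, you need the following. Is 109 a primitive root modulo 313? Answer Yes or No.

φ(313) = 313 − 1 = 312 = 2^3 · 3 · 13.
An element g generates (Z/313Z)^× iff g^(312/q) ≢ 1 (mod 313) for each prime q ∈ {2, 3, 13}.
109^156 ≡ 312 (mod 313)  [q = 2: ≢ 1 ✓]
109^104 ≡ 98 (mod 313)  [q = 3: ≢ 1 ✓]
109^24 ≡ 44 (mod 313)  [q = 13: ≢ 1 ✓]
None equal 1, so ord_313(109) = 312: 109 is a primitive root.

Yes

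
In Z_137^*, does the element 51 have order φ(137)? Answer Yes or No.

Yes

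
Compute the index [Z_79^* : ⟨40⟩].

2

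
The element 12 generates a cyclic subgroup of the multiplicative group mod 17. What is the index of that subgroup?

The order of 12 must divide φ(17) = 17 − 1 = 16 = 2^4.
Divisors of 16: 1, 2, 4, 8, 16.
Compute 12^d (mod 17) for the divisors d until we hit 1:
12^1 ≡ 12
12^2 ≡ 8
12^4 ≡ 13
12^8 ≡ 16
12^16 ≡ 1
So ord_17(12) = 16, hence |⟨12⟩| = 16.
Index = |(Z/17Z)^×| / |⟨12⟩| = 16 / 16 = 1.

1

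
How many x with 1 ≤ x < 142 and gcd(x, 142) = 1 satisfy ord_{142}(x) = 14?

φ(142) = φ(2)·φ(71) = 1·70 = 70 = 2 · 5 · 7.
In a cyclic group of order 70, there are φ(d) elements of order d for each divisor d of 70, and zero for non-divisors.
14 = 2 · 7 divides 70, and φ(14) = 6.

6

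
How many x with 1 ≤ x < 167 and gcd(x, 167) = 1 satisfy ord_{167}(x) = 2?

φ(167) = 167 − 1 = 166 = 2 · 83.
Since (Z/167Z)^× is cyclic of order 166, the number of elements of order d is φ(d) when d | 166 and 0 otherwise.
2 | 166, and φ(2) = 2 − 1 = 1.

1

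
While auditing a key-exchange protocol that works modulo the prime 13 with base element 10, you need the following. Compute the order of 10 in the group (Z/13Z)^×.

6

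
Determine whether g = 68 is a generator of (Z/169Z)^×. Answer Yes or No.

No

φ(169) = φ(13^2) = 13·(13−1) = 156 = 2^2 · 3 · 13.
68 is a primitive root mod 169 iff 68^(φ(169)/q) ≢ 1 for every prime q | φ(169), i.e. q ∈ {2, 3, 13}.
68^78 ≡ 1 (mod 169)  [q = 2: ≡ 1 ✗]
68^52 ≡ 146 (mod 169)  [q = 3: ≢ 1 ✓]
68^12 ≡ 27 (mod 169)  [q = 13: ≢ 1 ✓]
The check at q = 2 fails, so 68 generates a proper subgroup.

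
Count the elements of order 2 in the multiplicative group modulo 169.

1

φ(169) = φ(13^2) = 13·(13−1) = 156 = 2^2 · 3 · 13.
(Z/169Z)^× is cyclic (|G| = 156); a cyclic group of order m has exactly φ(d) elements of each order d | m, and none otherwise.
2 | 156, and φ(2) = 2 − 1 = 1.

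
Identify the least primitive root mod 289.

3

φ(289) = φ(17^2) = 17·(17−1) = 272 = 2^4 · 17.
g is a primitive root iff g^(272/q) ≢ 1 (mod 289) for each prime q ∈ {2, 17}.
g = 2: 2^136 ≡ 1 — hits 1, so not a primitive root.
g = 3: 3^136 ≡ 288; 3^16 ≡ 171 — none is 1, so 3 is a primitive root.
Hence the least primitive root of 289 is 3.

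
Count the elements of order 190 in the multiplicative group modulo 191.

72

φ(191) = 191 − 1 = 190 = 2 · 5 · 19.
In a cyclic group of order 190, there are φ(d) elements of order d for each divisor d of 190, and zero for non-divisors.
190 = 2 · 5 · 19 divides 190, and φ(190) = 72.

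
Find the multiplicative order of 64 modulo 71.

35

Since 64 ∈ (Z/71Z)^×, its order divides φ(71) = 71 − 1 = 70 = 2 · 5 · 7.
Divisors of 70: 1, 2, 5, 7, 10, 14, 35, 70.
Evaluate successive powers at the divisors of 70:
64^1 ≡ 64
64^2 ≡ 49
64^5 ≡ 20
64^7 ≡ 57
64^10 ≡ 45
64^14 ≡ 54
64^35 ≡ 1
So ord_71(64) = 35.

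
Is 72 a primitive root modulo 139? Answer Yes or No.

φ(139) = 139 − 1 = 138 = 2 · 3 · 23.
Test 72^(138/q) mod 139 for each prime factor q of 138:
72^69 ≡ 138 (mod 139)  [q = 2: ≢ 1 ✓]
72^46 ≡ 96 (mod 139)  [q = 3: ≢ 1 ✓]
72^6 ≡ 116 (mod 139)  [q = 23: ≢ 1 ✓]
Every test exponent gives a nontrivial residue, hence 72 generates the full group.

Yes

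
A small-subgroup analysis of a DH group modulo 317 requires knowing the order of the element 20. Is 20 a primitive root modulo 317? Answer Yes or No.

φ(317) = 317 − 1 = 316 = 2^2 · 79.
20 is a primitive root mod 317 iff 20^(φ(317)/q) ≢ 1 for every prime q | φ(317), i.e. q ∈ {2, 79}.
20^158 ≡ 316 (mod 317)  [q = 2: ≢ 1 ✓]
20^4 ≡ 232 (mod 317)  [q = 79: ≢ 1 ✓]
All checks pass, so 20 has order 316 and is a primitive root modulo 317.

Yes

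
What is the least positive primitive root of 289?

3

φ(289) = φ(17^2) = 17·(17−1) = 272 = 2^4 · 17.
Test candidates g = 2, 3, … against the prime factors q ∈ {2, 17} of φ(289): g is a generator iff g^(272/q) ≢ 1 for every such q.
g = 2: 2^136 ≡ 1 — hits 1, so not a primitive root.
g = 3: 3^136 ≡ 288; 3^16 ≡ 171 — none is 1, so 3 is a primitive root.
The smallest primitive root modulo 289 is 3.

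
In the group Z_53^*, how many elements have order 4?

φ(53) = 53 − 1 = 52 = 2^2 · 13.
(Z/53Z)^× is cyclic (|G| = 52); a cyclic group of order m has exactly φ(d) elements of each order d | m, and none otherwise.
4 = 2^2 divides 52, and φ(4) = 2.

2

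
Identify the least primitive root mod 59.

2

φ(59) = 59 − 1 = 58 = 2 · 29.
Test candidates g = 2, 3, … against the prime factors q ∈ {2, 29} of φ(59): g is a generator iff g^(58/q) ≢ 1 for every such q.
g = 2: 2^29 ≡ 58; 2^2 ≡ 4 — none is 1, so 2 is a primitive root.
Hence the least primitive root of 59 is 2.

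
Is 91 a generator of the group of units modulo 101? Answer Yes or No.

φ(101) = 101 − 1 = 100 = 2^2 · 5^2.
91 is a primitive root mod 101 iff 91^(φ(101)/q) ≢ 1 for every prime q | φ(101), i.e. q ∈ {2, 5}.
91^50 ≡ 100 (mod 101)  [q = 2: ≢ 1 ✓]
91^20 ≡ 1 (mod 101)  [q = 5: ≡ 1 ✗]
Since 91^20 ≡ 1, the order of 91 divides 20 < 100, so 91 is not a primitive root.

No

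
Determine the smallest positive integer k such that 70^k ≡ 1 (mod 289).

The order of 70 must divide φ(289) = φ(17^2) = 17·(17−1) = 272 = 2^4 · 17.
Divisors of 272: 1, 2, 4, 8, 16, 17, 34, 68, 136, 272.
Compute 70^d (mod 289) for the divisors d until we hit 1:
70^1 ≡ 70 (mod 289)
70^2 ≡ 276 (mod 289)
70^4 ≡ 169 (mod 289)
70^8 ≡ 239 (mod 289)
70^16 ≡ 188 (mod 289)
70^17 ≡ 155 (mod 289)
70^34 ≡ 38 (mod 289)
70^68 ≡ 288 (mod 289)
70^136 ≡ 1 (mod 289) ✓
Therefore the multiplicative order of 70 modulo 289 is 136.

136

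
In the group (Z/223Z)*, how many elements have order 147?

φ(223) = 223 − 1 = 222 = 2 · 3 · 37.
(Z/223Z)^× is cyclic (|G| = 222); a cyclic group of order m has exactly φ(d) elements of each order d | m, and none otherwise.
147 does not divide 222, so no element of (Z/223Z)^× has order 147.

0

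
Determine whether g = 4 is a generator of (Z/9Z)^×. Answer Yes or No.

φ(9) = φ(3^2) = 3·(3−1) = 6 = 2 · 3.
4 is a primitive root mod 9 iff 4^(φ(9)/q) ≢ 1 for every prime q | φ(9), i.e. q ∈ {2, 3}.
4^3 ≡ 1 (mod 9)  [q = 2: ≡ 1 ✗]
4^2 ≡ 7 (mod 9)  [q = 3: ≢ 1 ✓]
Since 4^3 ≡ 1, the order of 4 divides 3 < 6, so 4 is not a primitive root.

No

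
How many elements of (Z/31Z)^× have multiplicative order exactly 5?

4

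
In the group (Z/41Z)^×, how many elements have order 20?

φ(41) = 41 − 1 = 40 = 2^3 · 5.
(Z/41Z)^× is cyclic (|G| = 40); a cyclic group of order m has exactly φ(d) elements of each order d | m, and none otherwise.
20 = 2^2 · 5 divides 40, and φ(20) = 8.

8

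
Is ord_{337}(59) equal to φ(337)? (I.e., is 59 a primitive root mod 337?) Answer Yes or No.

φ(337) = 337 − 1 = 336 = 2^4 · 3 · 7.
59 is a primitive root mod 337 iff 59^(φ(337)/q) ≢ 1 for every prime q | φ(337), i.e. q ∈ {2, 3, 7}.
59^168 ≡ 336 (mod 337)  [q = 2: ≢ 1 ✓]
59^112 ≡ 1 (mod 337)  [q = 3: ≡ 1 ✗]
59^48 ≡ 1 (mod 337)  [q = 7: ≡ 1 ✗]
59^112 ≡ 1 shows ord(59) | 112, strictly less than φ(337); not a primitive root.

No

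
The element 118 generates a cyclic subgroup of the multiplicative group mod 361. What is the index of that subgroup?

2

Since 118 ∈ (Z/361Z)^×, its order divides φ(361) = φ(19^2) = 19·(19−1) = 342 = 2 · 3^2 · 19.
Divisors of 342: 1, 2, 3, 6, 9, 18, 19, 38, 57, 114, 171, 342.
Test each divisor d:
118^1 ≡ 118
118^2 ≡ 206
118^3 ≡ 121
118^6 ≡ 201
118^9 ≡ 134
118^18 ≡ 267
118^19 ≡ 99
118^38 ≡ 54
118^57 ≡ 292
118^114 ≡ 68
118^171 ≡ 1
Thus |⟨118⟩| = ord(118) = 171.
The index is φ(361) / ord(118) = 342 / 171 = 2.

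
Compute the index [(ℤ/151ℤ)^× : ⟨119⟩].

Since 119 ∈ (Z/151Z)^×, its order divides φ(151) = 151 − 1 = 150 = 2 · 3 · 5^2.
Divisors of 150: 1, 2, 3, 5, 6, 10, 15, 25, 30, 50, 75, 150.
Check 119^d mod 151 for each divisor in increasing order:
119^1 ≡ 119 (mod 151)
119^2 ≡ 118 (mod 151)
119^3 ≡ 150 (mod 151)
119^5 ≡ 33 (mod 151)
119^6 ≡ 1 (mod 151) ✓
The order of 119 is 6, so the subgroup it generates has 6 elements.
[(Z/151Z)^× : ⟨119⟩] = 150/6 = 25.

25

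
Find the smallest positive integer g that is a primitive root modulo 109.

φ(109) = 109 − 1 = 108 = 2^2 · 3^3.
Test candidates g = 2, 3, … against the prime factors q ∈ {2, 3} of φ(109): g is a generator iff g^(108/q) ≢ 1 for every such q.
g = 2: 2^54 ≡ 108; 2^36 ≡ 1 — hits 1, so not a primitive root.
g = 3: 3^54 ≡ 1 — hits 1, so not a primitive root.
g = 4: 4^54 ≡ 1 — hits 1, so not a primitive root.
g = 5: 5^54 ≡ 1 — hits 1, so not a primitive root.
g = 6: 6^54 ≡ 108; 6^36 ≡ 63 — none is 1, so 6 is a primitive root.
The smallest primitive root modulo 109 is 6.

6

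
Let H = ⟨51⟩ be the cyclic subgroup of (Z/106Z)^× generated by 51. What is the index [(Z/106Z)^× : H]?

ord(51) | φ(106) = φ(2)·φ(53) = 1·52 = 52 = 2^2 · 13.
Divisors of 52: 1, 2, 4, 13, 26, 52.
Test each divisor d:
51^1 ≡ 51
51^2 ≡ 57
51^4 ≡ 69
51^13 ≡ 23
51^26 ≡ 105
51^52 ≡ 1
So ord_106(51) = 52, hence |⟨51⟩| = 52.
The index is φ(106) / ord(51) = 52 / 52 = 1.

1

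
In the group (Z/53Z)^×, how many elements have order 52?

24

φ(53) = 53 − 1 = 52 = 2^2 · 13.
In a cyclic group of order 52, there are φ(d) elements of order d for each divisor d of 52, and zero for non-divisors.
52 = 2^2 · 13 divides 52, and φ(52) = 24.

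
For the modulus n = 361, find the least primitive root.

2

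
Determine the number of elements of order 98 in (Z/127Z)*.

0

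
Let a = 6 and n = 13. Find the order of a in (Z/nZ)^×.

12

The order of 6 must divide φ(13) = 13 − 1 = 12 = 2^2 · 3.
Divisors of 12: 1, 2, 3, 4, 6, 12.
Test each divisor d:
6^1 ≡ 6
6^2 ≡ 10
6^3 ≡ 8
6^4 ≡ 9
6^6 ≡ 12
6^12 ≡ 1
So ord_13(6) = 12.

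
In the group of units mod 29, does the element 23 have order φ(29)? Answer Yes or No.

No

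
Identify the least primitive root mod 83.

2

φ(83) = 83 − 1 = 82 = 2 · 41.
g is a primitive root iff g^(82/q) ≢ 1 (mod 83) for each prime q ∈ {2, 41}.
g = 2: 2^41 ≡ 82; 2^2 ≡ 4 — none is 1, so 2 is a primitive root.
Hence the least primitive root of 83 is 2.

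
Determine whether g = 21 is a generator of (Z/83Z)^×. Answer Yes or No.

No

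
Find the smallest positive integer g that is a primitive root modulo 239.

φ(239) = 239 − 1 = 238 = 2 · 7 · 17.
Test candidates g = 2, 3, … against the prime factors q ∈ {2, 7, 17} of φ(239): g is a generator iff g^(238/q) ≢ 1 for every such q.
g = 2: 2^119 ≡ 1 — hits 1, so not a primitive root.
g = 3: 3^119 ≡ 1 — hits 1, so not a primitive root.
g = 4: 4^119 ≡ 1 — hits 1, so not a primitive root.
g = 5: 5^119 ≡ 1 — hits 1, so not a primitive root.
g = 6: 6^119 ≡ 1 — hits 1, so not a primitive root.
g = 7: 7^119 ≡ 238; 7^34 ≡ 24; 7^14 ≡ 211 — none is 1, so 7 is a primitive root.
So 7 is the smallest generator of (Z/239Z)^×.

7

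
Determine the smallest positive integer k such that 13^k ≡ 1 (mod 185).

36

The order of 13 must divide φ(185) = φ(5·37) = (5−1)·(37−1) = 4·36 = 144 = 2^4 · 3^2.
Divisors of 144: 1, 2, 3, 4, 6, 8, 9, 12, 16, 18, 24, 36, 48, 72, 144.
Evaluate successive powers at the divisors of 144:
13^1 ≡ 13 (mod 185)
13^2 ≡ 169 (mod 185)
13^3 ≡ 162 (mod 185)
13^4 ≡ 71 (mod 185)
13^6 ≡ 159 (mod 185)
13^8 ≡ 46 (mod 185)
13^9 ≡ 43 (mod 185)
13^12 ≡ 121 (mod 185)
13^16 ≡ 81 (mod 185)
13^18 ≡ 184 (mod 185)
13^24 ≡ 26 (mod 185)
13^36 ≡ 1 (mod 185) ✓
Hence ord(13) = 36.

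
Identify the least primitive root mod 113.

φ(113) = 113 − 1 = 112 = 2^4 · 7.
g is a primitive root iff g^(112/q) ≢ 1 (mod 113) for each prime q ∈ {2, 7}.
g = 2: 2^56 ≡ 1 — hits 1, so not a primitive root.
g = 3: 3^56 ≡ 112; 3^16 ≡ 49 — none is 1, so 3 is a primitive root.
The smallest primitive root modulo 113 is 3.

3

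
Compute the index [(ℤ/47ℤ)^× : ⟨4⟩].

2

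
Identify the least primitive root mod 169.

φ(169) = φ(13^2) = 13·(13−1) = 156 = 2^2 · 3 · 13.
g is a primitive root iff g^(156/q) ≢ 1 (mod 169) for each prime q ∈ {2, 3, 13}.
g = 2: 2^78 ≡ 168; 2^52 ≡ 146; 2^12 ≡ 40 — none is 1, so 2 is a primitive root.
The smallest primitive root modulo 169 is 2.

2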